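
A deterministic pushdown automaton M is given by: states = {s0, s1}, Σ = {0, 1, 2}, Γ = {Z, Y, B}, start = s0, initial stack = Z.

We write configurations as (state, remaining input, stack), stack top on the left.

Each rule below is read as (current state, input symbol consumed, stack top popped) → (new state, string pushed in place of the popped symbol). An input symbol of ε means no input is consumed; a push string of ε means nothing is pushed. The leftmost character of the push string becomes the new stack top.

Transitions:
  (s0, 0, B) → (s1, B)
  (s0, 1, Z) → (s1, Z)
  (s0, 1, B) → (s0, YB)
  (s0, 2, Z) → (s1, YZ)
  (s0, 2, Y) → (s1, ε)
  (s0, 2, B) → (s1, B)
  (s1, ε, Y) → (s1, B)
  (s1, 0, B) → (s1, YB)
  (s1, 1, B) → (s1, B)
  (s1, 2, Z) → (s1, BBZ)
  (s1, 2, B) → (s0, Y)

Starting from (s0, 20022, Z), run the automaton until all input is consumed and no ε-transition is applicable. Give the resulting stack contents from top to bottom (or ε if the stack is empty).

BBZ

(s0, 20022, Z)
  read 2, top Z: go to s1, push YZ → (s1, 0022, YZ)
  ε-move, top Y: go to s1, push B → (s1, 0022, BZ)
  read 0, top B: go to s1, push YB → (s1, 022, YBZ)
  ε-move, top Y: go to s1, push B → (s1, 022, BBZ)
  read 0, top B: go to s1, push YB → (s1, 22, YBBZ)
  ε-move, top Y: go to s1, push B → (s1, 22, BBBZ)
  read 2, top B: go to s0, push Y → (s0, 2, YBBZ)
  read 2, top Y: go to s1, push ε → (s1, ε, BBZ)
All input consumed in state s1 with stack BBZ.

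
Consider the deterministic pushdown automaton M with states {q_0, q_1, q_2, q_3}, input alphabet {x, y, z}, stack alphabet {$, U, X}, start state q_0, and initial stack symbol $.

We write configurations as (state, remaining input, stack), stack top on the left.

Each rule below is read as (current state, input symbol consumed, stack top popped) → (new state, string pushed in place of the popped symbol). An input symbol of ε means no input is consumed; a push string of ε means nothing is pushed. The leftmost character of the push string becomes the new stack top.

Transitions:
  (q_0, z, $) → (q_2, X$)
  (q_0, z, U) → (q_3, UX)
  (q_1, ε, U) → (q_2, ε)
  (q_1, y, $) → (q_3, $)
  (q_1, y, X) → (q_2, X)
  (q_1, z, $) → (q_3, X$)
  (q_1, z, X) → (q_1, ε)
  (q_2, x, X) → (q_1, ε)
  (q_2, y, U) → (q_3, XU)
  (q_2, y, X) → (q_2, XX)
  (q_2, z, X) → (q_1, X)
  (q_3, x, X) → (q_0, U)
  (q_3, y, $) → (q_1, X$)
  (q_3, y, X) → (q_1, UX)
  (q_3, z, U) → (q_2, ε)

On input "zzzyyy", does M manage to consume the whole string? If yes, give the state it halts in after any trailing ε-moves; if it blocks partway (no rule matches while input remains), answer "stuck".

(q_0, zzzyyy, $) ⊢ (q_2, zzyyy, X$) ⊢ (q_1, zyyy, X$) ⊢ (q_1, yyy, $) ⊢ (q_3, yy, $) ⊢ (q_1, y, X$) ⊢ (q_2, ε, X$)
All input consumed; M is in state q_2.

q_2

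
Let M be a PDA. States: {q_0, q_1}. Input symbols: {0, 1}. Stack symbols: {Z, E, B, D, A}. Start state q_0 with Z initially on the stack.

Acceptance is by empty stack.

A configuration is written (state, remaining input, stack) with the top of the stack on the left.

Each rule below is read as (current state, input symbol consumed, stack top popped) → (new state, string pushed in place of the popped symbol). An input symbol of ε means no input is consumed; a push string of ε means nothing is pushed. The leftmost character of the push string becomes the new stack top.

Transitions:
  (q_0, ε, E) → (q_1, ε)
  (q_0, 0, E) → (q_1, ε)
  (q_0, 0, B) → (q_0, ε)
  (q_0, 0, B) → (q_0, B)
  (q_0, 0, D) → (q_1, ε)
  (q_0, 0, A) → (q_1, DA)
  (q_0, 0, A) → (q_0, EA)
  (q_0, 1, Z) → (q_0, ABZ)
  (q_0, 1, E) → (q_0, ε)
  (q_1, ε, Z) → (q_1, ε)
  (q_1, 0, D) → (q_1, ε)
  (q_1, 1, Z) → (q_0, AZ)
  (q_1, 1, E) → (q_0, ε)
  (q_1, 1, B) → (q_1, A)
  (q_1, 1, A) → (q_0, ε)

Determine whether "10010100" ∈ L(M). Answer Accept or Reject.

No computation consumes all input and empties the stack.

Reject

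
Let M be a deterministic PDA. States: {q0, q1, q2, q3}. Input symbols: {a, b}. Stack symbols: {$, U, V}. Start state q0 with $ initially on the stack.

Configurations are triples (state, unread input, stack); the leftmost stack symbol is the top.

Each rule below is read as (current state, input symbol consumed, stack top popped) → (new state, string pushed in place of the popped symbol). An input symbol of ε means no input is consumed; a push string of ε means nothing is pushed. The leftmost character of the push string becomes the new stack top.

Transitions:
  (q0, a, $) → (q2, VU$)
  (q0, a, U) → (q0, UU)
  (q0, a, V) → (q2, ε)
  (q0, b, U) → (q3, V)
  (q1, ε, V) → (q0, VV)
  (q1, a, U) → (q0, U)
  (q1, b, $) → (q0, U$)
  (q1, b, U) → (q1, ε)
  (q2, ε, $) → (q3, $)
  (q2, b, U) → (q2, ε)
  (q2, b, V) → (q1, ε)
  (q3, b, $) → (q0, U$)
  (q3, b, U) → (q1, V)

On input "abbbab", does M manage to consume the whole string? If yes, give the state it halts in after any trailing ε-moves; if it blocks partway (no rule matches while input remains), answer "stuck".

(q0, abbbab, $)
  read a, top $: go to q2, push VU$ → (q2, bbbab, VU$)
  read b, top V: go to q1, push ε → (q1, bbab, U$)
  read b, top U: go to q1, push ε → (q1, bab, $)
  read b, top $: go to q0, push U$ → (q0, ab, U$)
  read a, top U: go to q0, push UU → (q0, b, UU$)
  read b, top U: go to q3, push V → (q3, ε, VU$)
All input consumed; M is in state q3.

q3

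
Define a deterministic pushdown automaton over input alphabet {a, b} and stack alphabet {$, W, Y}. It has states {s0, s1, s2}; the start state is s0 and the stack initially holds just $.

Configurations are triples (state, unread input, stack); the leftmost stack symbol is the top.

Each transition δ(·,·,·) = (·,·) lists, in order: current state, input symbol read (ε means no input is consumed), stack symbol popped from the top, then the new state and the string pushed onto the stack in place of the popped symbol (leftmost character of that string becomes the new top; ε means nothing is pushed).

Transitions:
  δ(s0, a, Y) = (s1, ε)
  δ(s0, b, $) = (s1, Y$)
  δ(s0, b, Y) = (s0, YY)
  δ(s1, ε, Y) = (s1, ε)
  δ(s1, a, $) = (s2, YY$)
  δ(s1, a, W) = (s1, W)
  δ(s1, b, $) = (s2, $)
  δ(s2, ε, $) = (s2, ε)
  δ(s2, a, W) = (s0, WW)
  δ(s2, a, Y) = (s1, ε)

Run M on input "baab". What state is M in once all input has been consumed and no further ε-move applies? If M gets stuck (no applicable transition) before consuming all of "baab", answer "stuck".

s2

(s0, baab, $) ⊢ (s1, aab, Y$) ⊢ (s1, aab, $) ⊢ (s2, ab, YY$) ⊢ (s1, b, Y$) ⊢ (s1, b, $) ⊢ (s2, ε, $) ⊢ (s2, ε, ε)
All input consumed; M is in state s2.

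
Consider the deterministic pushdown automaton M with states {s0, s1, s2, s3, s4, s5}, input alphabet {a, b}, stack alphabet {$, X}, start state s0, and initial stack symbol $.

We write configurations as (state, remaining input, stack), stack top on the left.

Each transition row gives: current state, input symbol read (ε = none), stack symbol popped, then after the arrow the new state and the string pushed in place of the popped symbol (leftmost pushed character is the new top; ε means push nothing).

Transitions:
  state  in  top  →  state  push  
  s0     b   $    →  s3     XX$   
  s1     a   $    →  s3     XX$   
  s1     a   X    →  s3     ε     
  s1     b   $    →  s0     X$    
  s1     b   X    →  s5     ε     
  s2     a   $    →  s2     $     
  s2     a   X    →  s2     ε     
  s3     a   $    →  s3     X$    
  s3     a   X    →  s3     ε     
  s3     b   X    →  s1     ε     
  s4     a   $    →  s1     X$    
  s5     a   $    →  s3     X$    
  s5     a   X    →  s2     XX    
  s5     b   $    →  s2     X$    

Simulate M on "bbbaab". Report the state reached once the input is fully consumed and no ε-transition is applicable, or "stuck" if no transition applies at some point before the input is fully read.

stuck

(s0, bbbaab, $)
  read b, top $: go to s3, push XX$ → (s3, bbaab, XX$)
  read b, top X: go to s1, push ε → (s1, baab, X$)
  read b, top X: go to s5, push ε → (s5, aab, $)
  read a, top $: go to s3, push X$ → (s3, ab, X$)
  read a, top X: go to s3, push ε → (s3, b, $)
No transition for (s3, b, top $); M blocks with input b remaining.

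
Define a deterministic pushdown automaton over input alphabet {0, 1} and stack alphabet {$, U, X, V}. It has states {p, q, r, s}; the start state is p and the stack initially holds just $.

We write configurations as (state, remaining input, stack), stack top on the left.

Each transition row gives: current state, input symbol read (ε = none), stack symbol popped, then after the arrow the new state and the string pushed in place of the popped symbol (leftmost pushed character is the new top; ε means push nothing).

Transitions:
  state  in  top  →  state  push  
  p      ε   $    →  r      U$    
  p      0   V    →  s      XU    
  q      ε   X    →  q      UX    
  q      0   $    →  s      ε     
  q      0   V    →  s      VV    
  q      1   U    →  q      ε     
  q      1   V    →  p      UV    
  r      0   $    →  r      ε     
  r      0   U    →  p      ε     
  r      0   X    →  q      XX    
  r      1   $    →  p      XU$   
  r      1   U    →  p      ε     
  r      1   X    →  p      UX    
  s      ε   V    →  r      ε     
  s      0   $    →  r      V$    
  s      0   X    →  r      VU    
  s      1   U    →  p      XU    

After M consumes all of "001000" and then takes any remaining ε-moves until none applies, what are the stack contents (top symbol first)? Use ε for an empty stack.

U$

(p, 001000, $)
  ε-move, top $: go to r, push U$ → (r, 001000, U$)
  read 0, top U: go to p, push ε → (p, 01000, $)
  ε-move, top $: go to r, push U$ → (r, 01000, U$)
  read 0, top U: go to p, push ε → (p, 1000, $)
  ε-move, top $: go to r, push U$ → (r, 1000, U$)
  read 1, top U: go to p, push ε → (p, 000, $)
  ε-move, top $: go to r, push U$ → (r, 000, U$)
  read 0, top U: go to p, push ε → (p, 00, $)
  ε-move, top $: go to r, push U$ → (r, 00, U$)
  read 0, top U: go to p, push ε → (p, 0, $)
  ε-move, top $: go to r, push U$ → (r, 0, U$)
  read 0, top U: go to p, push ε → (p, ε, $)
  ε-move, top $: go to r, push U$ → (r, ε, U$)
All input consumed in state r with stack U$.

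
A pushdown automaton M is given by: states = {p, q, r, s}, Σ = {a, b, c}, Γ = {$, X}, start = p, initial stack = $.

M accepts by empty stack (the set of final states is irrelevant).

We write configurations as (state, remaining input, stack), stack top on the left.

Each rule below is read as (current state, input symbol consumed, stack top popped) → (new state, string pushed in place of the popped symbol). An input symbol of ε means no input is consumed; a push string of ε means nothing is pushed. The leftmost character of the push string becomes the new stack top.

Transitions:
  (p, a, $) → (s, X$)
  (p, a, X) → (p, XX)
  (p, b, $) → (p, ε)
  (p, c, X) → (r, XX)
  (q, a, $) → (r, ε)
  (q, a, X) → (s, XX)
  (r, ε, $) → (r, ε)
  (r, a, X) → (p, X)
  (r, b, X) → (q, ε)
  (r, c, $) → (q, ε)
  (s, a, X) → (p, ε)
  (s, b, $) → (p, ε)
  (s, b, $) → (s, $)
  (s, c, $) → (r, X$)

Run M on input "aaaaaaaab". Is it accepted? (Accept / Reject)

Accept

One accepting computation: (p, aaaaaaaab, $) ⊢ (s, aaaaaaab, X$) ⊢ (p, aaaaaab, $) ⊢ (s, aaaaab, X$) ⊢ (p, aaaab, $) ⊢ (s, aaab, X$) ⊢ (p, aab, $) ⊢ (s, ab, X$) ⊢ (p, b, $) ⊢ (p, ε, ε)
All input consumed and the stack is empty.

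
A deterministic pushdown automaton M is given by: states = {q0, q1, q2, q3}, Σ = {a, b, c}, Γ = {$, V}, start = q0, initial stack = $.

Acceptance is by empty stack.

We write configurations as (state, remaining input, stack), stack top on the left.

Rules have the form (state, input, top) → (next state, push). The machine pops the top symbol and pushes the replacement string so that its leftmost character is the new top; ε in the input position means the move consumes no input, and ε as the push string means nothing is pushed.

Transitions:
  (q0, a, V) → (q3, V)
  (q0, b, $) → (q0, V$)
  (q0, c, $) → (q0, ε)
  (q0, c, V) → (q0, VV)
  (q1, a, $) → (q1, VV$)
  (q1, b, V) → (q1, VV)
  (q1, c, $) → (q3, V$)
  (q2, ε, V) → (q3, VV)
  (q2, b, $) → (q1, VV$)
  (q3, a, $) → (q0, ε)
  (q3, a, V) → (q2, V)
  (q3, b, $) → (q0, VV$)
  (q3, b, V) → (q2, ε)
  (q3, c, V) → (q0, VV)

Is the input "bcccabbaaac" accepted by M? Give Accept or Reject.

Reject

(q0, bcccabbaaac, $)
  read b, top $: go to q0, push V$ → (q0, cccabbaaac, V$)
  read c, top V: go to q0, push VV → (q0, ccabbaaac, VV$)
  read c, top V: go to q0, push VV → (q0, cabbaaac, VVV$)
  read c, top V: go to q0, push VV → (q0, abbaaac, VVVV$)
  read a, top V: go to q3, push V → (q3, bbaaac, VVVV$)
  read b, top V: go to q2, push ε → (q2, baaac, VVV$)
  ε-move, top V: go to q3, push VV → (q3, baaac, VVVV$)
  read b, top V: go to q2, push ε → (q2, aaac, VVV$)
  ε-move, top V: go to q3, push VV → (q3, aaac, VVVV$)
  read a, top V: go to q2, push V → (q2, aac, VVVV$)
  ε-move, top V: go to q3, push VV → (q3, aac, VVVVV$)
  read a, top V: go to q2, push V → (q2, ac, VVVVV$)
  ε-move, top V: go to q3, push VV → (q3, ac, VVVVVV$)
  read a, top V: go to q2, push V → (q2, c, VVVVVV$)
  ε-move, top V: go to q3, push VV → (q3, c, VVVVVVV$)
  read c, top V: go to q0, push VV → (q0, ε, VVVVVVVV$)
All input consumed; stack is VVVVVVVV$, not empty, and no further ε-move applies.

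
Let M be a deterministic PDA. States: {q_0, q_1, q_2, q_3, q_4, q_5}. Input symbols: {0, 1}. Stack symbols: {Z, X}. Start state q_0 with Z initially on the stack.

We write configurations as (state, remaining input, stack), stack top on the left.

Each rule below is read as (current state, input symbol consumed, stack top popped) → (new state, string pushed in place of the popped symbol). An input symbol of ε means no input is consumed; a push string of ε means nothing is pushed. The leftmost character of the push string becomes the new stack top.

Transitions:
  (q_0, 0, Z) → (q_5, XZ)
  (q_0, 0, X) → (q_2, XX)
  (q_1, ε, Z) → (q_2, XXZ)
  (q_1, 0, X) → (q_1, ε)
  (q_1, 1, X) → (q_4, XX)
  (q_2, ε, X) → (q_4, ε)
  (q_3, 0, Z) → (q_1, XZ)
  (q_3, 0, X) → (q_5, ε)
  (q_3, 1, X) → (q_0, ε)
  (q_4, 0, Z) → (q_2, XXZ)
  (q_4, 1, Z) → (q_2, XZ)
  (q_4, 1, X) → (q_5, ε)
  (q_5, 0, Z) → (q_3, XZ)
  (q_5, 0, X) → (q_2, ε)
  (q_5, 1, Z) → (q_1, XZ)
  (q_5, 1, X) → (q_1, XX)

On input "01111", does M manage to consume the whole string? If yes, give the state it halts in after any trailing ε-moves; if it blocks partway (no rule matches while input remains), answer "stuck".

(q_0, 01111, Z) ⊢ (q_5, 1111, XZ) ⊢ (q_1, 111, XXZ) ⊢ (q_4, 11, XXXZ) ⊢ (q_5, 1, XXZ) ⊢ (q_1, ε, XXXZ)
All input consumed; M is in state q_1.

q_1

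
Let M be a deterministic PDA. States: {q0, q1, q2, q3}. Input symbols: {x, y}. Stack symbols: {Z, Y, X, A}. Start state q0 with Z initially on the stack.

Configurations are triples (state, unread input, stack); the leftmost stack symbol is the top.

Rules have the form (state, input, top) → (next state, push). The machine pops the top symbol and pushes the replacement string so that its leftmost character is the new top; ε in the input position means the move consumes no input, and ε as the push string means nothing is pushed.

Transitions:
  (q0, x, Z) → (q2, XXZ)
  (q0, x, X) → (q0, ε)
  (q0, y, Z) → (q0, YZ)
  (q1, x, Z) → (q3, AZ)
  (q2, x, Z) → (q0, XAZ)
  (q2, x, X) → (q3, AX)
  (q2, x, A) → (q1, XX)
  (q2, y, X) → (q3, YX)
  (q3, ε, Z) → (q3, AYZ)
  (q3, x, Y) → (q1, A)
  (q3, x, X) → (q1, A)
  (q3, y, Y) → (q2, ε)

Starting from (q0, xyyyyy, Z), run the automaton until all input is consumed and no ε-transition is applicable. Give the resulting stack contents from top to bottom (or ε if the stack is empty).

(q0, xyyyyy, Z)
  read x, top Z: go to q2, push XXZ → (q2, yyyyy, XXZ)
  read y, top X: go to q3, push YX → (q3, yyyy, YXXZ)
  read y, top Y: go to q2, push ε → (q2, yyy, XXZ)
  read y, top X: go to q3, push YX → (q3, yy, YXXZ)
  read y, top Y: go to q2, push ε → (q2, y, XXZ)
  read y, top X: go to q3, push YX → (q3, ε, YXXZ)
All input consumed in state q3 with stack YXXZ.

YXXZ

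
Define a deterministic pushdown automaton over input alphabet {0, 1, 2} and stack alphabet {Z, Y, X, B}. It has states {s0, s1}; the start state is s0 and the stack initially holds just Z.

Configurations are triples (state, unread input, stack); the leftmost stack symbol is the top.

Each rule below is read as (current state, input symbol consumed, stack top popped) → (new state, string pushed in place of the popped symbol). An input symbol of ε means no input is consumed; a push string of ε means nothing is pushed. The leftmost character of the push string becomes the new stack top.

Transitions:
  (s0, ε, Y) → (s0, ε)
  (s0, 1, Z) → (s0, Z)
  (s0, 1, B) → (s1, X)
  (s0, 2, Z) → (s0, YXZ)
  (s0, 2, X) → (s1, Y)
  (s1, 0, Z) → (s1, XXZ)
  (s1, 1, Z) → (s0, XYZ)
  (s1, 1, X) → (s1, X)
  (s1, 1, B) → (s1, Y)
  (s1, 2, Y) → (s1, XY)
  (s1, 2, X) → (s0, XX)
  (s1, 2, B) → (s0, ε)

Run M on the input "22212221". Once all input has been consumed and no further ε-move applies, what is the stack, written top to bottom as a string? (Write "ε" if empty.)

(s0, 22212221, Z) ⊢ (s0, 2212221, YXZ) ⊢ (s0, 2212221, XZ) ⊢ (s1, 212221, YZ) ⊢ (s1, 12221, XYZ) ⊢ (s1, 2221, XYZ) ⊢ (s0, 221, XXYZ) ⊢ (s1, 21, YXYZ) ⊢ (s1, 1, XYXYZ) ⊢ (s1, ε, XYXYZ)
All input consumed in state s1 with stack XYXYZ.

XYXYZ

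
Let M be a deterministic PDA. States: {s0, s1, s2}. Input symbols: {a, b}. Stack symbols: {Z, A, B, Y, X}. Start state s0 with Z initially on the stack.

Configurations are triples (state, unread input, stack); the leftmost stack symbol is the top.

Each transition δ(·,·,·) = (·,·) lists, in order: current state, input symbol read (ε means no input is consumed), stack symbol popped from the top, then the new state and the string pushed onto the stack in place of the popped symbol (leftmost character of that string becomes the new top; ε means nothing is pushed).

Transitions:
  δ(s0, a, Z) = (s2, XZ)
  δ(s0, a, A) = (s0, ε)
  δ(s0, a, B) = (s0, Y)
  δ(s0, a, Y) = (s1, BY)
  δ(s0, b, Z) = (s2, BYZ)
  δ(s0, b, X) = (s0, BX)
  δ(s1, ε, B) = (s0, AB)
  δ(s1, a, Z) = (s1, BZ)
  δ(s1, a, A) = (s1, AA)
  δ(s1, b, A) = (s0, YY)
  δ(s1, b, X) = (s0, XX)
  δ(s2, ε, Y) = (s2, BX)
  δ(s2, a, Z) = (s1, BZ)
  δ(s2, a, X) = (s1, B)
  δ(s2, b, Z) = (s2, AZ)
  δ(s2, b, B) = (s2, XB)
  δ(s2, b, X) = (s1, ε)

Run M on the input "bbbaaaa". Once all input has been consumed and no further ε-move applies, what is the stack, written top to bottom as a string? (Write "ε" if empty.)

BYYZ

(s0, bbbaaaa, Z)
  read b, top Z: go to s2, push BYZ → (s2, bbaaaa, BYZ)
  read b, top B: go to s2, push XB → (s2, baaaa, XBYZ)
  read b, top X: go to s1, push ε → (s1, aaaa, BYZ)
  ε-move, top B: go to s0, push AB → (s0, aaaa, ABYZ)
  read a, top A: go to s0, push ε → (s0, aaa, BYZ)
  read a, top B: go to s0, push Y → (s0, aa, YYZ)
  read a, top Y: go to s1, push BY → (s1, a, BYYZ)
  ε-move, top B: go to s0, push AB → (s0, a, ABYYZ)
  read a, top A: go to s0, push ε → (s0, ε, BYYZ)
All input consumed in state s0 with stack BYYZ.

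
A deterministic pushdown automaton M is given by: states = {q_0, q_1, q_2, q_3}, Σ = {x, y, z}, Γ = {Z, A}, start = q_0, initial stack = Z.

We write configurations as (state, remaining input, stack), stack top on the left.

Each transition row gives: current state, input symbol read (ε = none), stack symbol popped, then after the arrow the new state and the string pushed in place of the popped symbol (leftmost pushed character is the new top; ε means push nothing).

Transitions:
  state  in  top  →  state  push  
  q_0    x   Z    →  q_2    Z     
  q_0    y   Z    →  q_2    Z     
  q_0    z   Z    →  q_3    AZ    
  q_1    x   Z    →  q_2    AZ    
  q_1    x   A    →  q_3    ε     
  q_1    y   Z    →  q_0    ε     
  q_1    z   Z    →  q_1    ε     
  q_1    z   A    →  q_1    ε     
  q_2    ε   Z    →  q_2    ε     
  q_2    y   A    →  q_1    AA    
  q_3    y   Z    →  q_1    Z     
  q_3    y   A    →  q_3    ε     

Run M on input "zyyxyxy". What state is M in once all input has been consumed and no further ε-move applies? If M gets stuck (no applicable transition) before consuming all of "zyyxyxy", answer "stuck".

q_3

(q_0, zyyxyxy, Z) ⊢ (q_3, yyxyxy, AZ) ⊢ (q_3, yxyxy, Z) ⊢ (q_1, xyxy, Z) ⊢ (q_2, yxy, AZ) ⊢ (q_1, xy, AAZ) ⊢ (q_3, y, AZ) ⊢ (q_3, ε, Z)
All input consumed; M is in state q_3.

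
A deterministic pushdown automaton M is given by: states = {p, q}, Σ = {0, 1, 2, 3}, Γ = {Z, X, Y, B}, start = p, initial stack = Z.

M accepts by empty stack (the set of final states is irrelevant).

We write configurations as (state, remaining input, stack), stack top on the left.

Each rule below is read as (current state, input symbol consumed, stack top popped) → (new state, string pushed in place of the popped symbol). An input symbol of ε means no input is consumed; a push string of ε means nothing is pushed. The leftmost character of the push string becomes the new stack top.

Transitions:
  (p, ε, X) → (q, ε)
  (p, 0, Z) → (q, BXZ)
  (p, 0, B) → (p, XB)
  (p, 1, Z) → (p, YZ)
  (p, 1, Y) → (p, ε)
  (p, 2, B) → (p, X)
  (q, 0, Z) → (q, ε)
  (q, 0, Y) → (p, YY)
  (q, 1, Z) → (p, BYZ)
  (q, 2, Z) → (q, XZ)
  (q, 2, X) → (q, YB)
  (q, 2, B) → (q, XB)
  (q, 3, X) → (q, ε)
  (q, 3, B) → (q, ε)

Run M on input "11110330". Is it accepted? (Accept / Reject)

(p, 11110330, Z)
  read 1, top Z: go to p, push YZ → (p, 1110330, YZ)
  read 1, top Y: go to p, push ε → (p, 110330, Z)
  read 1, top Z: go to p, push YZ → (p, 10330, YZ)
  read 1, top Y: go to p, push ε → (p, 0330, Z)
  read 0, top Z: go to q, push BXZ → (q, 330, BXZ)
  read 3, top B: go to q, push ε → (q, 30, XZ)
  read 3, top X: go to q, push ε → (q, 0, Z)
  read 0, top Z: go to q, push ε → (q, ε, ε)
All input consumed and the stack is empty.

Accept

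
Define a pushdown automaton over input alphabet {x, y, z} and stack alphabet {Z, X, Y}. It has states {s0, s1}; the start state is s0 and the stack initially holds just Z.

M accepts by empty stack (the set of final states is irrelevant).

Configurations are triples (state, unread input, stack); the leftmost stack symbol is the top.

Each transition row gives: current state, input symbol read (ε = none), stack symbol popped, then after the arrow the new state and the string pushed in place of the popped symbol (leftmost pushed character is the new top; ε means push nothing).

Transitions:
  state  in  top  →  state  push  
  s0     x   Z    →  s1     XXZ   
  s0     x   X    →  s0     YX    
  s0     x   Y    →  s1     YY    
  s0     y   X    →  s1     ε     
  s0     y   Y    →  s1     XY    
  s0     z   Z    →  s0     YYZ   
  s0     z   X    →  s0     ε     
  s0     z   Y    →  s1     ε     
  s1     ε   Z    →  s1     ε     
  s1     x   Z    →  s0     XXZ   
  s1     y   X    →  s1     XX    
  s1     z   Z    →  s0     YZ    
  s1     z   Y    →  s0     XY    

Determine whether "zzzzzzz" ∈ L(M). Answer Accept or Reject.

One accepting computation: (s0, zzzzzzz, Z) ⊢ (s0, zzzzzz, YYZ) ⊢ (s1, zzzzz, YZ) ⊢ (s0, zzzz, XYZ) ⊢ (s0, zzz, YZ) ⊢ (s1, zz, Z) ⊢ (s0, z, YZ) ⊢ (s1, ε, Z) ⊢ (s1, ε, ε)
All input consumed and the stack is empty.

Accept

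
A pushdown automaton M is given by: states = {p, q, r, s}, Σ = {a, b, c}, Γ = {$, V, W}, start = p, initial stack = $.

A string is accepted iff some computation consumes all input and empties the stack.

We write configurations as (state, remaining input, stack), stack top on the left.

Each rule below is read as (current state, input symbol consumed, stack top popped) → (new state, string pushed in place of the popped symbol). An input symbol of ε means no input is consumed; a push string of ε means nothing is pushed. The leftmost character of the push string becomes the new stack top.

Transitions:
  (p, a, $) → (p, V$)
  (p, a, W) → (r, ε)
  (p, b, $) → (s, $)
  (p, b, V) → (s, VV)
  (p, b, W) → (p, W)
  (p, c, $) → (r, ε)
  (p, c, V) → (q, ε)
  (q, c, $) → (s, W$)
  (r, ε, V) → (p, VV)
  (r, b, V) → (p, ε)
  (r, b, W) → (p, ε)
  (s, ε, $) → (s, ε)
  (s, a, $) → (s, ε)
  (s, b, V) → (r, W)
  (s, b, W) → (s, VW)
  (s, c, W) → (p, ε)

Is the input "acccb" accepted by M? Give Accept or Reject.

One accepting computation: (p, acccb, $) ⊢ (p, cccb, V$) ⊢ (q, ccb, $) ⊢ (s, cb, W$) ⊢ (p, b, $) ⊢ (s, ε, $) ⊢ (s, ε, ε)
All input consumed and the stack is empty.

Accept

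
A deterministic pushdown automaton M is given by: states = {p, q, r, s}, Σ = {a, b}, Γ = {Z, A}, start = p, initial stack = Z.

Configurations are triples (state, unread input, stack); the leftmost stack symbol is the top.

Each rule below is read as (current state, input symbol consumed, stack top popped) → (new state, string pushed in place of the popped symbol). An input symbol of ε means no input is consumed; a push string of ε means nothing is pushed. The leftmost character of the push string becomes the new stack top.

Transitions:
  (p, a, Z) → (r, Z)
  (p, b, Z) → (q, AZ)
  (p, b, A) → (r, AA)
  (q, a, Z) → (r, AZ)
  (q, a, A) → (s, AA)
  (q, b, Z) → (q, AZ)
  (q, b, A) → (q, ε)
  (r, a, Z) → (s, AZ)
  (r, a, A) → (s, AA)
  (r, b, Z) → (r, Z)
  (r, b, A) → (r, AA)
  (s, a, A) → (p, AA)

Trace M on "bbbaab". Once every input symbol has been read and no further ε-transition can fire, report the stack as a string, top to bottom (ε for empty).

AAAAZ

(p, bbbaab, Z) ⊢ (q, bbaab, AZ) ⊢ (q, baab, Z) ⊢ (q, aab, AZ) ⊢ (s, ab, AAZ) ⊢ (p, b, AAAZ) ⊢ (r, ε, AAAAZ)
All input consumed in state r with stack AAAAZ.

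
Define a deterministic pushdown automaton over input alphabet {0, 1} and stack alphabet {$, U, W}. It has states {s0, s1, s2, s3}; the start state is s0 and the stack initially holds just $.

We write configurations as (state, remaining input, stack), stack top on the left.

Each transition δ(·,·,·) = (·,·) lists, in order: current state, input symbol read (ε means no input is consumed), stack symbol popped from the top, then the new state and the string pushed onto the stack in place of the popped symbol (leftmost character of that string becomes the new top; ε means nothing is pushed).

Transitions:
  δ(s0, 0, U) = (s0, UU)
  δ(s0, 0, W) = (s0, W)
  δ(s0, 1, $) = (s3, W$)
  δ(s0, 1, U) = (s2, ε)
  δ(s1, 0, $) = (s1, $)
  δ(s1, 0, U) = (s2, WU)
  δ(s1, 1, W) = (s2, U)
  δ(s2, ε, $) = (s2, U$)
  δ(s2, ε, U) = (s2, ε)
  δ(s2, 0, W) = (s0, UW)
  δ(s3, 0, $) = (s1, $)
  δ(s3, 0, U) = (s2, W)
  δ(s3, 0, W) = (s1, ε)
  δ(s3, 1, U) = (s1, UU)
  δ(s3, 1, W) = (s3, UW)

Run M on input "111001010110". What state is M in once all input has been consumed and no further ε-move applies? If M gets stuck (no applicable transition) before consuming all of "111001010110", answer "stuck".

stuck

(s0, 111001010110, $)
  read 1, top $: go to s3, push W$ → (s3, 11001010110, W$)
  read 1, top W: go to s3, push UW → (s3, 1001010110, UW$)
  read 1, top U: go to s1, push UU → (s1, 001010110, UUW$)
  read 0, top U: go to s2, push WU → (s2, 01010110, WUUW$)
  read 0, top W: go to s0, push UW → (s0, 1010110, UWUUW$)
  read 1, top U: go to s2, push ε → (s2, 010110, WUUW$)
  read 0, top W: go to s0, push UW → (s0, 10110, UWUUW$)
  read 1, top U: go to s2, push ε → (s2, 0110, WUUW$)
  read 0, top W: go to s0, push UW → (s0, 110, UWUUW$)
  read 1, top U: go to s2, push ε → (s2, 10, WUUW$)
No transition for (s2, 1, top W); M blocks with input 10 remaining.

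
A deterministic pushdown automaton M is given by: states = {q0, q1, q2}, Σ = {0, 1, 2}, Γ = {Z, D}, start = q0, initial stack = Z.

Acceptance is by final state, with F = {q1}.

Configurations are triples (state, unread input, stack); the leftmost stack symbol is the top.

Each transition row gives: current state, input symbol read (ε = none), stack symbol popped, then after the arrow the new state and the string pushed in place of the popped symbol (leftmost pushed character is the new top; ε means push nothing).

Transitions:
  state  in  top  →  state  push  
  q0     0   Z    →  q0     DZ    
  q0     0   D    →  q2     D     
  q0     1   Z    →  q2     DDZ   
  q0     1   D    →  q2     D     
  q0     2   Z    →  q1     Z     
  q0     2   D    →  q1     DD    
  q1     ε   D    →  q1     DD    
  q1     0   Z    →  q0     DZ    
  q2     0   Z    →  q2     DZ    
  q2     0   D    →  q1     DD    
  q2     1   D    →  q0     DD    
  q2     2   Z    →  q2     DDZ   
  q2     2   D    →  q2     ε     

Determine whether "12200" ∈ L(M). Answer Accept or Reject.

(q0, 12200, Z)
  read 1, top Z: go to q2, push DDZ → (q2, 2200, DDZ)
  read 2, top D: go to q2, push ε → (q2, 200, DZ)
  read 2, top D: go to q2, push ε → (q2, 00, Z)
  read 0, top Z: go to q2, push DZ → (q2, 0, DZ)
  read 0, top D: go to q1, push DD → (q1, ε, DDZ)
All input consumed; state q1 ∈ F.

Accept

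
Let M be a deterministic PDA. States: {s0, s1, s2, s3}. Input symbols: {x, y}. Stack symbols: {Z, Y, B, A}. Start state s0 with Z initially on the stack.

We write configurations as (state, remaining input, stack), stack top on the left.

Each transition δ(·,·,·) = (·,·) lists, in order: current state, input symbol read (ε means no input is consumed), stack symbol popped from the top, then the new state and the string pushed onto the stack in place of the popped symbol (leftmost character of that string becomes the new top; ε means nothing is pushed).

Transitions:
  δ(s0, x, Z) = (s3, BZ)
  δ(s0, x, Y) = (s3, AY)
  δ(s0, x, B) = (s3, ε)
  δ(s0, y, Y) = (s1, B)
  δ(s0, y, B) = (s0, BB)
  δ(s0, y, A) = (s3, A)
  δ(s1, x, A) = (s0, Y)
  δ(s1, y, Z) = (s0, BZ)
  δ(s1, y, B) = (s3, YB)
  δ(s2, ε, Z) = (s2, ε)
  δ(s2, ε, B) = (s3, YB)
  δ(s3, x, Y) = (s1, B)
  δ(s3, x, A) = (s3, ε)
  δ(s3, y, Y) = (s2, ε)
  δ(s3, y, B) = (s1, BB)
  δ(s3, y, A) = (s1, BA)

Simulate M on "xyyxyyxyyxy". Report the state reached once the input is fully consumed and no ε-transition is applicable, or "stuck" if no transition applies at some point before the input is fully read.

(s0, xyyxyyxyyxy, Z)
  read x, top Z: go to s3, push BZ → (s3, yyxyyxyyxy, BZ)
  read y, top B: go to s1, push BB → (s1, yxyyxyyxy, BBZ)
  read y, top B: go to s3, push YB → (s3, xyyxyyxy, YBBZ)
  read x, top Y: go to s1, push B → (s1, yyxyyxy, BBBZ)
  read y, top B: go to s3, push YB → (s3, yxyyxy, YBBBZ)
  read y, top Y: go to s2, push ε → (s2, xyyxy, BBBZ)
  ε-move, top B: go to s3, push YB → (s3, xyyxy, YBBBZ)
  read x, top Y: go to s1, push B → (s1, yyxy, BBBBZ)
  read y, top B: go to s3, push YB → (s3, yxy, YBBBBZ)
  read y, top Y: go to s2, push ε → (s2, xy, BBBBZ)
  ε-move, top B: go to s3, push YB → (s3, xy, YBBBBZ)
  read x, top Y: go to s1, push B → (s1, y, BBBBBZ)
  read y, top B: go to s3, push YB → (s3, ε, YBBBBBZ)
All input consumed; M is in state s3.

s3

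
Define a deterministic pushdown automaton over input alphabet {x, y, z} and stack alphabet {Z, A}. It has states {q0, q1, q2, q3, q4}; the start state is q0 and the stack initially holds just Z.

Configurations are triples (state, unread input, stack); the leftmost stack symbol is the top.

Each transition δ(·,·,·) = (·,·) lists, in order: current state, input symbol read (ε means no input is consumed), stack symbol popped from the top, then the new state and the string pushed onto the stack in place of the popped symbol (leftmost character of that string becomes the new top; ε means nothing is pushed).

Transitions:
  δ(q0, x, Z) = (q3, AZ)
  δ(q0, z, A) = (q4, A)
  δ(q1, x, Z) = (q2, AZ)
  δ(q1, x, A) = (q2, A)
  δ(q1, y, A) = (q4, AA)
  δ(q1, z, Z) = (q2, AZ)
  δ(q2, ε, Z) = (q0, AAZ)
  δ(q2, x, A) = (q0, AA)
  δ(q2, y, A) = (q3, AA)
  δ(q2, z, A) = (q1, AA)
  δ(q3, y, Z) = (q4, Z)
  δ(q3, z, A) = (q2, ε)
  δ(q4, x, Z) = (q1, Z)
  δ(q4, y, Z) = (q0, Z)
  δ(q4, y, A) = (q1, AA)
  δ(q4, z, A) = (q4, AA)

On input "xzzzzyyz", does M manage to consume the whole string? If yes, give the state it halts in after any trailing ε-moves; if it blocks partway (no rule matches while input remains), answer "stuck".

q4

(q0, xzzzzyyz, Z) ⊢ (q3, zzzzyyz, AZ) ⊢ (q2, zzzyyz, Z) ⊢ (q0, zzzyyz, AAZ) ⊢ (q4, zzyyz, AAZ) ⊢ (q4, zyyz, AAAZ) ⊢ (q4, yyz, AAAAZ) ⊢ (q1, yz, AAAAAZ) ⊢ (q4, z, AAAAAAZ) ⊢ (q4, ε, AAAAAAAZ)
All input consumed; M is in state q4.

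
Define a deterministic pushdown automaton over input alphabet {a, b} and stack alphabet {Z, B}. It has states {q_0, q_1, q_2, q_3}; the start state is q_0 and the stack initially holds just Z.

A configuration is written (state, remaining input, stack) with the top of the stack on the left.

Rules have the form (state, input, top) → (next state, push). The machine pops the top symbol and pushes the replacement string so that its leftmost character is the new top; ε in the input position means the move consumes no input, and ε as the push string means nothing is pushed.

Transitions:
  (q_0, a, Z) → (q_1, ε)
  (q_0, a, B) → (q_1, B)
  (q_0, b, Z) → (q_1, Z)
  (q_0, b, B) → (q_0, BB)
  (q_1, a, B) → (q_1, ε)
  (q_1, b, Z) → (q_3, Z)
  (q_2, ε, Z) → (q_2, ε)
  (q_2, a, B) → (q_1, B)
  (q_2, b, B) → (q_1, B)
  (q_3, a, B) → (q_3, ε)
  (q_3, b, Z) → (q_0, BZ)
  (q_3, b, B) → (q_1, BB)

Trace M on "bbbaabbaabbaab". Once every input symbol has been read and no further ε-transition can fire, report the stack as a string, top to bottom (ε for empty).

Z

(q_0, bbbaabbaabbaab, Z) ⊢ (q_1, bbaabbaabbaab, Z) ⊢ (q_3, baabbaabbaab, Z) ⊢ (q_0, aabbaabbaab, BZ) ⊢ (q_1, abbaabbaab, BZ) ⊢ (q_1, bbaabbaab, Z) ⊢ (q_3, baabbaab, Z) ⊢ (q_0, aabbaab, BZ) ⊢ (q_1, abbaab, BZ) ⊢ (q_1, bbaab, Z) ⊢ (q_3, baab, Z) ⊢ (q_0, aab, BZ) ⊢ (q_1, ab, BZ) ⊢ (q_1, b, Z) ⊢ (q_3, ε, Z)
All input consumed in state q_3 with stack Z.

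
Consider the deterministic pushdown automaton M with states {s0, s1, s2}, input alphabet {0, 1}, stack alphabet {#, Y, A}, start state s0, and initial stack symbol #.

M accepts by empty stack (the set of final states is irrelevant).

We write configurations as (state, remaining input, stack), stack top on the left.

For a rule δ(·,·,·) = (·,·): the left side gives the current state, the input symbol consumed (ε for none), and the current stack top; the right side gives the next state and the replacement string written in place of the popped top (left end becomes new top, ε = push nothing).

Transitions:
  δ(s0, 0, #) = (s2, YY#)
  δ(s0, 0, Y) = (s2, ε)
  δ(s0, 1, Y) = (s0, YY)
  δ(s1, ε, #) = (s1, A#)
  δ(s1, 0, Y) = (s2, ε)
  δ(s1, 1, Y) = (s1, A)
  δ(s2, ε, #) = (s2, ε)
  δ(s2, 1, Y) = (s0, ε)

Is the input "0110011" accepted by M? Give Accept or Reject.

(s0, 0110011, #)
  read 0, top #: go to s2, push YY# → (s2, 110011, YY#)
  read 1, top Y: go to s0, push ε → (s0, 10011, Y#)
  read 1, top Y: go to s0, push YY → (s0, 0011, YY#)
  read 0, top Y: go to s2, push ε → (s2, 011, Y#)
No transition applies at (s2, 011, Y#); input not fully consumed.

Reject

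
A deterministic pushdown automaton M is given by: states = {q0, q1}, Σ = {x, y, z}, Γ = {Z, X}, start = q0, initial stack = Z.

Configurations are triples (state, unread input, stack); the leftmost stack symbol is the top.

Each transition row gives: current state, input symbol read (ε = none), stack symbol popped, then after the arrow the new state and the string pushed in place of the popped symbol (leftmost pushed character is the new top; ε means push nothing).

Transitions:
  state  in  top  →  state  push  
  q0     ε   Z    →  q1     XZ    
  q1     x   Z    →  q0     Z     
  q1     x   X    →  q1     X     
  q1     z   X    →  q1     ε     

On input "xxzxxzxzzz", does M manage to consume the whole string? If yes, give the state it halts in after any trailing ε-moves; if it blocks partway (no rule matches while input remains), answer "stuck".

stuck

(q0, xxzxxzxzzz, Z)
  ε-move, top Z: go to q1, push XZ → (q1, xxzxxzxzzz, XZ)
  read x, top X: go to q1, push X → (q1, xzxxzxzzz, XZ)
  read x, top X: go to q1, push X → (q1, zxxzxzzz, XZ)
  read z, top X: go to q1, push ε → (q1, xxzxzzz, Z)
  read x, top Z: go to q0, push Z → (q0, xzxzzz, Z)
  ε-move, top Z: go to q1, push XZ → (q1, xzxzzz, XZ)
  read x, top X: go to q1, push X → (q1, zxzzz, XZ)
  read z, top X: go to q1, push ε → (q1, xzzz, Z)
  read x, top Z: go to q0, push Z → (q0, zzz, Z)
  ε-move, top Z: go to q1, push XZ → (q1, zzz, XZ)
  read z, top X: go to q1, push ε → (q1, zz, Z)
No transition for (q1, z, top Z); M blocks with input zz remaining.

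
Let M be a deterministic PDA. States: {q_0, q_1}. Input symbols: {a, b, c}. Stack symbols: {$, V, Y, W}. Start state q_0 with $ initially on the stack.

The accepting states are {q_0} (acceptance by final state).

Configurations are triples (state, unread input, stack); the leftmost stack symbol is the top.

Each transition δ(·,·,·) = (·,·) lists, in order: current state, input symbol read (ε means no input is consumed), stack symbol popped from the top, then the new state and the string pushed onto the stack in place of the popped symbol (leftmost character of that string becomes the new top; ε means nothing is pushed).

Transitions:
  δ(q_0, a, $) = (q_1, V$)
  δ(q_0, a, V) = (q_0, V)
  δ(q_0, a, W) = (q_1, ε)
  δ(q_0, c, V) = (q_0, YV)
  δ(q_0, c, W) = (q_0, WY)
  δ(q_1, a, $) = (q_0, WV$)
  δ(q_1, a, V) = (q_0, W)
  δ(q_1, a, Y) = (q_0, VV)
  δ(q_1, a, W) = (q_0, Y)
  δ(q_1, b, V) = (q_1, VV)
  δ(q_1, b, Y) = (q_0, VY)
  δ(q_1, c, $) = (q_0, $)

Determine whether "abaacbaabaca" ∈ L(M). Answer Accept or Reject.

Reject

(q_0, abaacbaabaca, $)
  read a, top $: go to q_1, push V$ → (q_1, baacbaabaca, V$)
  read b, top V: go to q_1, push VV → (q_1, aacbaabaca, VV$)
  read a, top V: go to q_0, push W → (q_0, acbaabaca, WV$)
  read a, top W: go to q_1, push ε → (q_1, cbaabaca, V$)
No transition applies at (q_1, cbaabaca, V$); input not fully consumed.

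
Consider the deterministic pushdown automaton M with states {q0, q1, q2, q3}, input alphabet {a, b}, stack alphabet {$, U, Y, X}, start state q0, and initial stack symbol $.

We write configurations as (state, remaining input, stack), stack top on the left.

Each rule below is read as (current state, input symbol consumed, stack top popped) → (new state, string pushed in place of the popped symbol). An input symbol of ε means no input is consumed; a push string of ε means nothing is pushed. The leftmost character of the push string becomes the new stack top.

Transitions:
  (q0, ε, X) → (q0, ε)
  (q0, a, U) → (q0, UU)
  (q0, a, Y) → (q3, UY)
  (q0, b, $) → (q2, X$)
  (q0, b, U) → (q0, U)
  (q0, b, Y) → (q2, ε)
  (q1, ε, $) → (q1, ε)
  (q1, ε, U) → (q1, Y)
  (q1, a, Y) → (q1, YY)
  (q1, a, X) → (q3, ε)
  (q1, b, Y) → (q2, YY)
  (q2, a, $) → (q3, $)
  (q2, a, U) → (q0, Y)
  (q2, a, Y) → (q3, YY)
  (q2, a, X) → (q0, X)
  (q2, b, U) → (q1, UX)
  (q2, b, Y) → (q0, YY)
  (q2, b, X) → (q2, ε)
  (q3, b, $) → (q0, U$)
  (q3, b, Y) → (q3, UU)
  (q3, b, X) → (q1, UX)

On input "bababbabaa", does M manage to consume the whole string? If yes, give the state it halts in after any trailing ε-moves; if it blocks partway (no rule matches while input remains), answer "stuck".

q0

(q0, bababbabaa, $)
  read b, top $: go to q2, push X$ → (q2, ababbabaa, X$)
  read a, top X: go to q0, push X → (q0, babbabaa, X$)
  ε-move, top X: go to q0, push ε → (q0, babbabaa, $)
  read b, top $: go to q2, push X$ → (q2, abbabaa, X$)
  read a, top X: go to q0, push X → (q0, bbabaa, X$)
  ε-move, top X: go to q0, push ε → (q0, bbabaa, $)
  read b, top $: go to q2, push X$ → (q2, babaa, X$)
  read b, top X: go to q2, push ε → (q2, abaa, $)
  read a, top $: go to q3, push $ → (q3, baa, $)
  read b, top $: go to q0, push U$ → (q0, aa, U$)
  read a, top U: go to q0, push UU → (q0, a, UU$)
  read a, top U: go to q0, push UU → (q0, ε, UUU$)
All input consumed; M is in state q0.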